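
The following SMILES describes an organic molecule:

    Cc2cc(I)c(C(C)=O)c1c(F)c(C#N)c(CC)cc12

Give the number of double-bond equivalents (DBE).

Molecular formula: C16H13FINO.
DoU = (2C + 2 + N − H − X) / 2, where X is the halogen count and O/S are ignored.
    = (2·16 + 2 + 1 − 13 − 2) / 2 = 20 / 2 = 10.

10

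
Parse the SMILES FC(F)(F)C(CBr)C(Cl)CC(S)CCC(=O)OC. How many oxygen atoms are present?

Scan the SMILES for O atoms (remember two-letter symbols like Cl and Br are single atoms).
Oxygen count: 2.

2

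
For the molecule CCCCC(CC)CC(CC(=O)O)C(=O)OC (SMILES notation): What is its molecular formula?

Walk through each heavy atom and fill implicit hydrogens from standard valence (C 4, N 3, O 2, S 2, halogen 1):
  atom 1: C, bond orders sum to 1 (valence 4) → 3 H
  atom 2: C, bond orders sum to 2 (valence 4) → 2 H
  atom 3: C, bond orders sum to 2 (valence 4) → 2 H
  atom 4: C, bond orders sum to 2 (valence 4) → 2 H
  atom 5: C, bond orders sum to 3 (valence 4) → 1 H
  atom 6: C, bond orders sum to 2 (valence 4) → 2 H
  atom 7: C, bond orders sum to 1 (valence 4) → 3 H
  atom 8: C, bond orders sum to 2 (valence 4) → 2 H
  atom 9: C, bond orders sum to 3 (valence 4) → 1 H
  atom 10: C, bond orders sum to 2 (valence 4) → 2 H
  atom 11: C, bond orders sum to 4 (valence 4) → 0 H
  atom 12: O, bond orders sum to 2 (valence 2) → 0 H
  atom 13: O, bond orders sum to 1 (valence 2) → 1 H
  atom 14: C, bond orders sum to 4 (valence 4) → 0 H
  atom 15: O, bond orders sum to 2 (valence 2) → 0 H
  atom 16: O, bond orders sum to 2 (valence 2) → 0 H
  atom 17: C, bond orders sum to 1 (valence 4) → 3 H
Totals → C:13, H:24, O:4.

C13H24O4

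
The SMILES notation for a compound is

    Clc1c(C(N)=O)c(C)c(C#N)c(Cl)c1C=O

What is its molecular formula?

Walk through each heavy atom and fill implicit hydrogens from standard valence (C 4, N 3, O 2, S 2, halogen 1); for lowercase aromatic atoms, an aromatic c carries 1 H when it has two neighbours and 0 H with three, and aromatic n carries 0 H:
  atom 1: Cl (halogen, monovalent) → 0 H
  atom 2: aromatic c, 3 neighbours → 0 H
  atom 3: aromatic c, 3 neighbours → 0 H
  atom 4: C, bond orders sum to 4 (valence 4) → 0 H
  atom 5: N, bond orders sum to 1 (valence 3) → 2 H
  atom 6: O, bond orders sum to 2 (valence 2) → 0 H
  atom 7: aromatic c, 3 neighbours → 0 H
  atom 8: C, bond orders sum to 1 (valence 4) → 3 H
  atom 9: aromatic c, 3 neighbours → 0 H
  atom 10: C, bond orders sum to 4 (valence 4) → 0 H
  atom 11: N, bond orders sum to 3 (valence 3) → 0 H
  atom 12: aromatic c, 3 neighbours → 0 H
  atom 13: Cl (halogen, monovalent) → 0 H
  atom 14: aromatic c, 3 neighbours → 0 H
  atom 15: C, bond orders sum to 3 (valence 4) → 1 H
  atom 16: O, bond orders sum to 2 (valence 2) → 0 H
Totals → C:10, H:6, Cl:2, N:2, O:2.
In Hill order: C10H6Cl2N2O2.

C10H6Cl2N2O2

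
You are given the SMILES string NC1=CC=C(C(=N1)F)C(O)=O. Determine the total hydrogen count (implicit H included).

Walk through each heavy atom and fill implicit hydrogens from standard valence (C 4, N 3, O 2, S 2, halogen 1):
  atom 1: N, bond orders sum to 1 (valence 3) → 2 H
  atom 2: C, bond orders sum to 4 (valence 4) → 0 H
  atom 3: C, bond orders sum to 3 (valence 4) → 1 H
  atom 4: C, bond orders sum to 3 (valence 4) → 1 H
  atom 5: C, bond orders sum to 4 (valence 4) → 0 H
  atom 6: C, bond orders sum to 4 (valence 4) → 0 H
  atom 7: N, bond orders sum to 3 (valence 3) → 0 H
  atom 8: F (halogen, monovalent) → 0 H
  atom 9: C, bond orders sum to 4 (valence 4) → 0 H
  atom 10: O, bond orders sum to 1 (valence 2) → 1 H
  atom 11: O, bond orders sum to 2 (valence 2) → 0 H
Total hydrogens: 5.

5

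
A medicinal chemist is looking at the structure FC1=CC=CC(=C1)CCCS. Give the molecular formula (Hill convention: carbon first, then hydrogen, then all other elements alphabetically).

C9H11FS

Walk through each heavy atom and fill implicit hydrogens from standard valence (C 4, N 3, O 2, S 2, halogen 1):
  atom 1: F (halogen, monovalent) → 0 H
  atom 2: C, bond orders sum to 4 (valence 4) → 0 H
  atom 3: C, bond orders sum to 3 (valence 4) → 1 H
  atom 4: C, bond orders sum to 3 (valence 4) → 1 H
  atom 5: C, bond orders sum to 3 (valence 4) → 1 H
  atom 6: C, bond orders sum to 4 (valence 4) → 0 H
  atom 7: C, bond orders sum to 3 (valence 4) → 1 H
  atom 8: C, bond orders sum to 2 (valence 4) → 2 H
  atom 9: C, bond orders sum to 2 (valence 4) → 2 H
  atom 10: C, bond orders sum to 2 (valence 4) → 2 H
  atom 11: S, bond orders sum to 1 (valence 2) → 1 H
Totals → C:9, H:11, F:1, S:1.
In Hill order: C9H11FS.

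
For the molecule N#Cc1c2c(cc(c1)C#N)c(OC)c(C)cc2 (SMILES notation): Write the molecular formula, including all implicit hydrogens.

C14H10N2O

Walk through each heavy atom and fill implicit hydrogens from standard valence (C 4, N 3, O 2, S 2, halogen 1); for lowercase aromatic atoms, an aromatic c carries 1 H when it has two neighbours and 0 H with three, and aromatic n carries 0 H:
  atom 1: N, bond orders sum to 3 (valence 3) → 0 H
  atom 2: C, bond orders sum to 4 (valence 4) → 0 H
  atom 3: aromatic c, 3 neighbours → 0 H
  atom 4: aromatic c, 3 neighbours → 0 H
  atom 5: aromatic c, 3 neighbours → 0 H
  atom 6: aromatic c, 2 neighbours → 1 H
  atom 7: aromatic c, 3 neighbours → 0 H
  atom 8: aromatic c, 2 neighbours → 1 H
  atom 9: C, bond orders sum to 4 (valence 4) → 0 H
  atom 10: N, bond orders sum to 3 (valence 3) → 0 H
  atom 11: aromatic c, 3 neighbours → 0 H
  atom 12: O, bond orders sum to 2 (valence 2) → 0 H
  atom 13: C, bond orders sum to 1 (valence 4) → 3 H
  atom 14: aromatic c, 3 neighbours → 0 H
  atom 15: C, bond orders sum to 1 (valence 4) → 3 H
  atom 16: aromatic c, 2 neighbours → 1 H
  atom 17: aromatic c, 2 neighbours → 1 H
Totals → C:14, H:10, N:2, O:1.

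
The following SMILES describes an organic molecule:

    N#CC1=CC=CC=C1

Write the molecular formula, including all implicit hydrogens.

C7H5N

Walk through each heavy atom and fill implicit hydrogens from standard valence (C 4, N 3, O 2, S 2, halogen 1):
  atom 1: N, bond orders sum to 3 (valence 3) → 0 H
  atom 2: C, bond orders sum to 4 (valence 4) → 0 H
  atom 3: C, bond orders sum to 4 (valence 4) → 0 H
  atom 4: C, bond orders sum to 3 (valence 4) → 1 H
  atom 5: C, bond orders sum to 3 (valence 4) → 1 H
  atom 6: C, bond orders sum to 3 (valence 4) → 1 H
  atom 7: C, bond orders sum to 3 (valence 4) → 1 H
  atom 8: C, bond orders sum to 3 (valence 4) → 1 H
Totals → C:7, H:5, N:1.
In Hill order: C7H5N.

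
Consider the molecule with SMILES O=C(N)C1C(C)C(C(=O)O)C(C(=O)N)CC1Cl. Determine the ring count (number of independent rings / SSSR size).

In SMILES, each pair of matching ring-closure digits denotes one ring-closing bond; the number of such bonds equals the number of independent rings.
Ring-closure bonds here: 1.

1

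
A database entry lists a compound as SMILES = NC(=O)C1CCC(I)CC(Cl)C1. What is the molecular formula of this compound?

Walk through each heavy atom and fill implicit hydrogens from standard valence (C 4, N 3, O 2, S 2, halogen 1):
  atom 1: N, bond orders sum to 1 (valence 3) → 2 H
  atom 2: C, bond orders sum to 4 (valence 4) → 0 H
  atom 3: O, bond orders sum to 2 (valence 2) → 0 H
  atom 4: C, bond orders sum to 3 (valence 4) → 1 H
  atom 5: C, bond orders sum to 2 (valence 4) → 2 H
  atom 6: C, bond orders sum to 2 (valence 4) → 2 H
  atom 7: C, bond orders sum to 3 (valence 4) → 1 H
  atom 8: I (halogen, monovalent) → 0 H
  atom 9: C, bond orders sum to 2 (valence 4) → 2 H
  atom 10: C, bond orders sum to 3 (valence 4) → 1 H
  atom 11: Cl (halogen, monovalent) → 0 H
  atom 12: C, bond orders sum to 2 (valence 4) → 2 H
Totals → C:8, H:13, Cl:1, I:1, N:1, O:1.

C8H13ClINO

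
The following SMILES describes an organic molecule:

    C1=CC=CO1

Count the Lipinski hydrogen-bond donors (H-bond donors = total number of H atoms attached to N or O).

Donors: find every N or O and count the H atoms it carries.
  atom 5 (O): bond orders sum to 2 → 0 H
Lipinski HBD = 0.

0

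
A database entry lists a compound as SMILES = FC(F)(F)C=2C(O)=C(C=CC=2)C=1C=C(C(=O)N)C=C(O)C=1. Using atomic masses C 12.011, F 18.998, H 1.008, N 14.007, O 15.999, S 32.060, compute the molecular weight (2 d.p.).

297.23 g/mol

First, the molecular formula is C14H10F3NO3 (counting implicit H from valence).
  C: 14 × 12.011 = 168.154
  F: 3 × 18.998 = 56.994
  H: 10 × 1.008 = 10.080
  N: 1 × 14.007 = 14.007
  O: 3 × 15.999 = 47.997
Sum: 14×12.011 + 3×18.998 + 10×1.008 + 1×14.007 + 3×15.999 = 297.232 → 297.23 g/mol.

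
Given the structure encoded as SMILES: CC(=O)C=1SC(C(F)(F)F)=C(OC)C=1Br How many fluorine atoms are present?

3

Scan the SMILES for F atoms (remember two-letter symbols like Cl and Br are single atoms).
Fluorine count: 3.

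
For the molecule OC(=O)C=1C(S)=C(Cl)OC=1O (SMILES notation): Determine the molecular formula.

C5H3ClO4S

Walk through each heavy atom and fill implicit hydrogens from standard valence (C 4, N 3, O 2, S 2, halogen 1):
  atom 1: O, bond orders sum to 1 (valence 2) → 1 H
  atom 2: C, bond orders sum to 4 (valence 4) → 0 H
  atom 3: O, bond orders sum to 2 (valence 2) → 0 H
  atom 4: C, bond orders sum to 4 (valence 4) → 0 H
  atom 5: C, bond orders sum to 4 (valence 4) → 0 H
  atom 6: S, bond orders sum to 1 (valence 2) → 1 H
  atom 7: C, bond orders sum to 4 (valence 4) → 0 H
  atom 8: Cl (halogen, monovalent) → 0 H
  atom 9: O, bond orders sum to 2 (valence 2) → 0 H
  atom 10: C, bond orders sum to 4 (valence 4) → 0 H
  atom 11: O, bond orders sum to 1 (valence 2) → 1 H
Totals → C:5, H:3, Cl:1, O:4, S:1.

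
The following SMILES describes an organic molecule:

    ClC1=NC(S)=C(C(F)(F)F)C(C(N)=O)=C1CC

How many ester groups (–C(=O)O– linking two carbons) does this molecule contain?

0

Scan the SMILES for the ester motif — none present.
Groups that are present: 1 amide, 1 thiol.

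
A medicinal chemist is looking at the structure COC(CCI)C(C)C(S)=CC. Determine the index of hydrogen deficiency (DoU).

Molecular formula: C9H17IOS.
DoU = (2C + 2 + N − H − X) / 2, where X is the halogen count and O/S are ignored.
    = (2·9 + 2 + 0 − 17 − 1) / 2 = 2 / 2 = 1.

1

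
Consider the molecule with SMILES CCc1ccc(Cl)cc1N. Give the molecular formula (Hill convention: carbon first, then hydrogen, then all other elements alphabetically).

C8H10ClN

Walk through each heavy atom and fill implicit hydrogens from standard valence (C 4, N 3, O 2, S 2, halogen 1); for lowercase aromatic atoms, an aromatic c carries 1 H when it has two neighbours and 0 H with three, and aromatic n carries 0 H:
  atom 1: C, bond orders sum to 1 (valence 4) → 3 H
  atom 2: C, bond orders sum to 2 (valence 4) → 2 H
  atom 3: aromatic c, 3 neighbours → 0 H
  atom 4: aromatic c, 2 neighbours → 1 H
  atom 5: aromatic c, 2 neighbours → 1 H
  atom 6: aromatic c, 3 neighbours → 0 H
  atom 7: Cl (halogen, monovalent) → 0 H
  atom 8: aromatic c, 2 neighbours → 1 H
  atom 9: aromatic c, 3 neighbours → 0 H
  atom 10: N, bond orders sum to 1 (valence 3) → 2 H
Totals → C:8, H:10, Cl:1, N:1.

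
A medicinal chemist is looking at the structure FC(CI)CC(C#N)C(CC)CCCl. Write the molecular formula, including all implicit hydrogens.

C10H16ClFIN

Walk through each heavy atom and fill implicit hydrogens from standard valence (C 4, N 3, O 2, S 2, halogen 1):
  atom 1: F (halogen, monovalent) → 0 H
  atom 2: C, bond orders sum to 3 (valence 4) → 1 H
  atom 3: C, bond orders sum to 2 (valence 4) → 2 H
  atom 4: I (halogen, monovalent) → 0 H
  atom 5: C, bond orders sum to 2 (valence 4) → 2 H
  atom 6: C, bond orders sum to 3 (valence 4) → 1 H
  atom 7: C, bond orders sum to 4 (valence 4) → 0 H
  atom 8: N, bond orders sum to 3 (valence 3) → 0 H
  atom 9: C, bond orders sum to 3 (valence 4) → 1 H
  atom 10: C, bond orders sum to 2 (valence 4) → 2 H
  atom 11: C, bond orders sum to 1 (valence 4) → 3 H
  atom 12: C, bond orders sum to 2 (valence 4) → 2 H
  atom 13: C, bond orders sum to 2 (valence 4) → 2 H
  atom 14: Cl (halogen, monovalent) → 0 H
Totals → C:10, H:16, Cl:1, F:1, I:1, N:1.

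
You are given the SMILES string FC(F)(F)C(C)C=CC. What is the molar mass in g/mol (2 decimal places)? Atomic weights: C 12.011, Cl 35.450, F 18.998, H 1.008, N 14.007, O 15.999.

138.13 g/mol

First, the molecular formula is C6H9F3 (counting implicit H from valence).
  C: 6 × 12.011 = 72.066
  F: 3 × 18.998 = 56.994
  H: 9 × 1.008 = 9.072
Sum: 6×12.011 + 3×18.998 + 9×1.008 = 138.132 → 138.13 g/mol.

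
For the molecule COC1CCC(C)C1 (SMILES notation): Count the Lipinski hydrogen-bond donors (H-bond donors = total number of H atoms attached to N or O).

Donors: find every N or O and count the H atoms it carries.
  atom 2 (O): bond orders sum to 2 → 0 H
Lipinski HBD = 0.

0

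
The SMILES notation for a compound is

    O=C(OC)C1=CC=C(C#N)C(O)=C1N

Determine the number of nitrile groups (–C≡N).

The nitrile motif appears at heavy-atom position 9 in the SMILES.
Other groups present: 1 ester, 1 hydroxyl, 1 primary amine.
Nitrile count: 1.

1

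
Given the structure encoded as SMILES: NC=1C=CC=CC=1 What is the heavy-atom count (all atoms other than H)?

7

Every atom symbol written in the SMILES (organic subset) is one heavy atom; implicit H are not written.
Heavy atoms by element → C:6, N:1.
Total: 7.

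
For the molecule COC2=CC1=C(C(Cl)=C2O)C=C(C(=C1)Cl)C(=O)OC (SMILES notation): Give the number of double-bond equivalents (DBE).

8

Molecular formula: C13H10Cl2O4.
DoU = (2C + 2 + N − H − X) / 2, where X is the halogen count and O/S are ignored.
    = (2·13 + 2 + 0 − 10 − 2) / 2 = 16 / 2 = 8.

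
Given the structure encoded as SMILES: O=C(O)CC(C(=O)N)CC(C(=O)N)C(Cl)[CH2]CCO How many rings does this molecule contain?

In SMILES, each pair of matching ring-closure digits denotes one ring-closing bond; the number of such bonds equals the number of independent rings.
Ring-closure bonds here: 0.

0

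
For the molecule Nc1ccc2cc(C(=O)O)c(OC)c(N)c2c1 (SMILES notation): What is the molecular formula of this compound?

Walk through each heavy atom and fill implicit hydrogens from standard valence (C 4, N 3, O 2, S 2, halogen 1); for lowercase aromatic atoms, an aromatic c carries 1 H when it has two neighbours and 0 H with three, and aromatic n carries 0 H:
  atom 1: N, bond orders sum to 1 (valence 3) → 2 H
  atom 2: aromatic c, 3 neighbours → 0 H
  atom 3: aromatic c, 2 neighbours → 1 H
  atom 4: aromatic c, 2 neighbours → 1 H
  atom 5: aromatic c, 3 neighbours → 0 H
  atom 6: aromatic c, 2 neighbours → 1 H
  atom 7: aromatic c, 3 neighbours → 0 H
  atom 8: C, bond orders sum to 4 (valence 4) → 0 H
  atom 9: O, bond orders sum to 2 (valence 2) → 0 H
  atom 10: O, bond orders sum to 1 (valence 2) → 1 H
  atom 11: aromatic c, 3 neighbours → 0 H
  atom 12: O, bond orders sum to 2 (valence 2) → 0 H
  atom 13: C, bond orders sum to 1 (valence 4) → 3 H
  atom 14: aromatic c, 3 neighbours → 0 H
  atom 15: N, bond orders sum to 1 (valence 3) → 2 H
  atom 16: aromatic c, 3 neighbours → 0 H
  atom 17: aromatic c, 2 neighbours → 1 H
Totals → C:12, H:12, N:2, O:3.
In Hill order: C12H12N2O3.

C12H12N2O3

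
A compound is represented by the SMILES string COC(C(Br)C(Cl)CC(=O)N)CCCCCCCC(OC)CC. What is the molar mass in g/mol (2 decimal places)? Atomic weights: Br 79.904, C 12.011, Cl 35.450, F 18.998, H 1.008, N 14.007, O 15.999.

414.81 g/mol

First, the molecular formula is C17H33BrClNO3 (counting implicit H from valence).
  Br: 1 × 79.904 = 79.904
  C: 17 × 12.011 = 204.187
  Cl: 1 × 35.450 = 35.450
  H: 33 × 1.008 = 33.264
  N: 1 × 14.007 = 14.007
  O: 3 × 15.999 = 47.997
Sum: 1×79.904 + 17×12.011 + 1×35.450 + 33×1.008 + 1×14.007 + 3×15.999 = 414.809 → 414.81 g/mol.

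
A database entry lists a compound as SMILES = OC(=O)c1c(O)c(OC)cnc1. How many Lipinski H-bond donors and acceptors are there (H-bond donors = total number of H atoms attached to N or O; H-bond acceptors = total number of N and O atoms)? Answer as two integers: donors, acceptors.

Donors: find every N or O and count the H atoms it carries.
  atom 1 (O): bond orders sum to 1 → 1 H
  atom 3 (O): bond orders sum to 2 → 0 H
  atom 6 (O): bond orders sum to 1 → 1 H
  atom 8 (O): bond orders sum to 2 → 0 H
  atom 11 (N): bond orders sum to 3 → 0 H
Lipinski HBD = 2.
Acceptors: N atoms = 1, O atoms = 4 → HBA = 5.

2, 5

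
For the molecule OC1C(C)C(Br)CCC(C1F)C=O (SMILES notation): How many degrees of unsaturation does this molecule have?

Degree of unsaturation = (number of rings) + (number of π bonds).
Ring closures in the SMILES: 1.
π bonds: 1 double bond (each 1 DoU) → 1 DoU from unsaturation.
Total DoU = 1 + 1 = 2.

2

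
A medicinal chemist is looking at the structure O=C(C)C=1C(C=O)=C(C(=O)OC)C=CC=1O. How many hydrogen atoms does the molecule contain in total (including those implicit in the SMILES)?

10

Walk through each heavy atom and fill implicit hydrogens from standard valence (C 4, N 3, O 2, S 2, halogen 1):
  atom 1: O, bond orders sum to 2 (valence 2) → 0 H
  atom 2: C, bond orders sum to 4 (valence 4) → 0 H
  atom 3: C, bond orders sum to 1 (valence 4) → 3 H
  atom 4: C, bond orders sum to 4 (valence 4) → 0 H
  atom 5: C, bond orders sum to 4 (valence 4) → 0 H
  atom 6: C, bond orders sum to 3 (valence 4) → 1 H
  atom 7: O, bond orders sum to 2 (valence 2) → 0 H
  atom 8: C, bond orders sum to 4 (valence 4) → 0 H
  atom 9: C, bond orders sum to 4 (valence 4) → 0 H
  atom 10: O, bond orders sum to 2 (valence 2) → 0 H
  atom 11: O, bond orders sum to 2 (valence 2) → 0 H
  atom 12: C, bond orders sum to 1 (valence 4) → 3 H
  atom 13: C, bond orders sum to 3 (valence 4) → 1 H
  atom 14: C, bond orders sum to 3 (valence 4) → 1 H
  atom 15: C, bond orders sum to 4 (valence 4) → 0 H
  atom 16: O, bond orders sum to 1 (valence 2) → 1 H
Total hydrogens: 10.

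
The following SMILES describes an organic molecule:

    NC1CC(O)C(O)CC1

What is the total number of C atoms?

6

Count every carbon token in the SMILES (each C, including those in ring-closure positions and inside branches).
Carbon count: 6.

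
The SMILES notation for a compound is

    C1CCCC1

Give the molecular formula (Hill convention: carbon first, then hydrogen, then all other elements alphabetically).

C5H10

Walk through each heavy atom and fill implicit hydrogens from standard valence (C 4, N 3, O 2, S 2, halogen 1):
  atom 1: C, bond orders sum to 2 (valence 4) → 2 H
  atom 2: C, bond orders sum to 2 (valence 4) → 2 H
  atom 3: C, bond orders sum to 2 (valence 4) → 2 H
  atom 4: C, bond orders sum to 2 (valence 4) → 2 H
  atom 5: C, bond orders sum to 2 (valence 4) → 2 H
Totals → C:5, H:10.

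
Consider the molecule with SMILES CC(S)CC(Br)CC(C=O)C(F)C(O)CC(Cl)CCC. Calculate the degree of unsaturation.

1

Degree of unsaturation = (number of rings) + (number of π bonds).
Ring closures in the SMILES: 0.
π bonds: 1 double bond (each 1 DoU) → 1 DoU from unsaturation.
Total DoU = 0 + 1 = 1.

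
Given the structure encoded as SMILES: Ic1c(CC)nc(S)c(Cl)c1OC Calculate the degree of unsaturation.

Molecular formula: C8H9ClINOS.
DoU = (2C + 2 + N − H − X) / 2, where X is the halogen count and O/S are ignored.
    = (2·8 + 2 + 1 − 9 − 2) / 2 = 8 / 2 = 4.

4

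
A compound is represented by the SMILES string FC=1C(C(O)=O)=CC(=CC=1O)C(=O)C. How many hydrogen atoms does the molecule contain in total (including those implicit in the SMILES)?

Walk through each heavy atom and fill implicit hydrogens from standard valence (C 4, N 3, O 2, S 2, halogen 1):
  atom 1: F (halogen, monovalent) → 0 H
  atom 2: C, bond orders sum to 4 (valence 4) → 0 H
  atom 3: C, bond orders sum to 4 (valence 4) → 0 H
  atom 4: C, bond orders sum to 4 (valence 4) → 0 H
  atom 5: O, bond orders sum to 1 (valence 2) → 1 H
  atom 6: O, bond orders sum to 2 (valence 2) → 0 H
  atom 7: C, bond orders sum to 3 (valence 4) → 1 H
  atom 8: C, bond orders sum to 4 (valence 4) → 0 H
  atom 9: C, bond orders sum to 3 (valence 4) → 1 H
  atom 10: C, bond orders sum to 4 (valence 4) → 0 H
  atom 11: O, bond orders sum to 1 (valence 2) → 1 H
  atom 12: C, bond orders sum to 4 (valence 4) → 0 H
  atom 13: O, bond orders sum to 2 (valence 2) → 0 H
  atom 14: C, bond orders sum to 1 (valence 4) → 3 H
Total hydrogens: 7.

7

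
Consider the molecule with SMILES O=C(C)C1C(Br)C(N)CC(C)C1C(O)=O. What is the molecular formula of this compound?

Walk through each heavy atom and fill implicit hydrogens from standard valence (C 4, N 3, O 2, S 2, halogen 1):
  atom 1: O, bond orders sum to 2 (valence 2) → 0 H
  atom 2: C, bond orders sum to 4 (valence 4) → 0 H
  atom 3: C, bond orders sum to 1 (valence 4) → 3 H
  atom 4: C, bond orders sum to 3 (valence 4) → 1 H
  atom 5: C, bond orders sum to 3 (valence 4) → 1 H
  atom 6: Br (halogen, monovalent) → 0 H
  atom 7: C, bond orders sum to 3 (valence 4) → 1 H
  atom 8: N, bond orders sum to 1 (valence 3) → 2 H
  atom 9: C, bond orders sum to 2 (valence 4) → 2 H
  atom 10: C, bond orders sum to 3 (valence 4) → 1 H
  atom 11: C, bond orders sum to 1 (valence 4) → 3 H
  atom 12: C, bond orders sum to 3 (valence 4) → 1 H
  atom 13: C, bond orders sum to 4 (valence 4) → 0 H
  atom 14: O, bond orders sum to 1 (valence 2) → 1 H
  atom 15: O, bond orders sum to 2 (valence 2) → 0 H
Totals → C:10, H:16, Br:1, N:1, O:3.

C10H16BrNO3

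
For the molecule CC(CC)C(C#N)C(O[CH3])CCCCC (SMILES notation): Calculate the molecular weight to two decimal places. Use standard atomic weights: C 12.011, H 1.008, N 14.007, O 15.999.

First, the molecular formula is C13H25NO (counting implicit H from valence).
  C: 13 × 12.011 = 156.143
  H: 25 × 1.008 = 25.200
  N: 1 × 14.007 = 14.007
  O: 1 × 15.999 = 15.999
Sum: 13×12.011 + 25×1.008 + 1×14.007 + 1×15.999 = 211.349 → 211.35 g/mol.

211.35 g/mol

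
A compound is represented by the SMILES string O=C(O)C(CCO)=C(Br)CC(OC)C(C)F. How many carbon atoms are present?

Count every carbon token in the SMILES (each C, including those in ring-closure positions and inside branches).
Carbon count: 10.

10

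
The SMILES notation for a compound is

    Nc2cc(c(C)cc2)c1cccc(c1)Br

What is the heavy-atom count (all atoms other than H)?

15

Every atom symbol written in the SMILES (organic subset) is one heavy atom; implicit H are not written.
Heavy atoms by element → Br:1, C:13, N:1.
Total: 15.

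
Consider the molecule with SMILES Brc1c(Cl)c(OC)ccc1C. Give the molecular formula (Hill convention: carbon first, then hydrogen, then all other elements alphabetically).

Walk through each heavy atom and fill implicit hydrogens from standard valence (C 4, N 3, O 2, S 2, halogen 1); for lowercase aromatic atoms, an aromatic c carries 1 H when it has two neighbours and 0 H with three, and aromatic n carries 0 H:
  atom 1: Br (halogen, monovalent) → 0 H
  atom 2: aromatic c, 3 neighbours → 0 H
  atom 3: aromatic c, 3 neighbours → 0 H
  atom 4: Cl (halogen, monovalent) → 0 H
  atom 5: aromatic c, 3 neighbours → 0 H
  atom 6: O, bond orders sum to 2 (valence 2) → 0 H
  atom 7: C, bond orders sum to 1 (valence 4) → 3 H
  atom 8: aromatic c, 2 neighbours → 1 H
  atom 9: aromatic c, 2 neighbours → 1 H
  atom 10: aromatic c, 3 neighbours → 0 H
  atom 11: C, bond orders sum to 1 (valence 4) → 3 H
Totals → C:8, H:8, Br:1, Cl:1, O:1.

C8H8BrClO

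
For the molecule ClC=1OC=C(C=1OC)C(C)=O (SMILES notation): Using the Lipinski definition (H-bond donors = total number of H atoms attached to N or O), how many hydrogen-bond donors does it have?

Donors: find every N or O and count the H atoms it carries.
  atom 3 (O): bond orders sum to 2 → 0 H
  atom 7 (O): bond orders sum to 2 → 0 H
  atom 11 (O): bond orders sum to 2 → 0 H
Lipinski HBD = 0.

0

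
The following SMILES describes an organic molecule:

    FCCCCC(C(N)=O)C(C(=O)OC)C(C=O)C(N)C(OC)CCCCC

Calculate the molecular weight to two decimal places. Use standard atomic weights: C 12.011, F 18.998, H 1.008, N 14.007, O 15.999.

390.50 g/mol

First, the molecular formula is C19H35FN2O5 (counting implicit H from valence).
  C: 19 × 12.011 = 228.209
  F: 1 × 18.998 = 18.998
  H: 35 × 1.008 = 35.280
  N: 2 × 14.007 = 28.014
  O: 5 × 15.999 = 79.995
Sum: 19×12.011 + 1×18.998 + 35×1.008 + 2×14.007 + 5×15.999 = 390.496 → 390.50 g/mol.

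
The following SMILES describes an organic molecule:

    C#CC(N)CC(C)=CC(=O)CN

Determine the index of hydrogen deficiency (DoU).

4

Degree of unsaturation = (number of rings) + (number of π bonds).
Ring closures in the SMILES: 0.
π bonds: 2 double bonds (each 1 DoU), 1 triple bond (each 2 DoU) → 4 DoU from unsaturation.
Total DoU = 0 + 4 = 4.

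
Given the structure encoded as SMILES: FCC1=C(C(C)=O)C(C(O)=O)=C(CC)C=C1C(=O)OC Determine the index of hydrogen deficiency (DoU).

Molecular formula: C14H15FO5.
DoU = (2C + 2 + N − H − X) / 2, where X is the halogen count and O/S are ignored.
    = (2·14 + 2 + 0 − 15 − 1) / 2 = 14 / 2 = 7.

7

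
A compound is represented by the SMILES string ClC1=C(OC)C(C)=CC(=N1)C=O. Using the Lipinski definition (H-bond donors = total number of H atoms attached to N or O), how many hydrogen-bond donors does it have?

Donors: find every N or O and count the H atoms it carries.
  atom 4 (O): bond orders sum to 2 → 0 H
  atom 10 (N): bond orders sum to 3 → 0 H
  atom 12 (O): bond orders sum to 2 → 0 H
Lipinski HBD = 0.

0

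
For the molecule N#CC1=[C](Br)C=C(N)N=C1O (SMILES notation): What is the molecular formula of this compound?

C6H4BrN3O

Walk through each heavy atom and fill implicit hydrogens from standard valence (C 4, N 3, O 2, S 2, halogen 1):
  atom 1: N, bond orders sum to 3 (valence 3) → 0 H
  atom 2: C, bond orders sum to 4 (valence 4) → 0 H
  atom 3: C, bond orders sum to 4 (valence 4) → 0 H
  atom 4: C with explicit H count 0
  atom 5: Br (halogen, monovalent) → 0 H
  atom 6: C, bond orders sum to 3 (valence 4) → 1 H
  atom 7: C, bond orders sum to 4 (valence 4) → 0 H
  atom 8: N, bond orders sum to 1 (valence 3) → 2 H
  atom 9: N, bond orders sum to 3 (valence 3) → 0 H
  atom 10: C, bond orders sum to 4 (valence 4) → 0 H
  atom 11: O, bond orders sum to 1 (valence 2) → 1 H
Totals → C:6, H:4, Br:1, N:3, O:1.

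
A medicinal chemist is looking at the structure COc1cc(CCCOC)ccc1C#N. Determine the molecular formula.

Walk through each heavy atom and fill implicit hydrogens from standard valence (C 4, N 3, O 2, S 2, halogen 1); for lowercase aromatic atoms, an aromatic c carries 1 H when it has two neighbours and 0 H with three, and aromatic n carries 0 H:
  atom 1: C, bond orders sum to 1 (valence 4) → 3 H
  atom 2: O, bond orders sum to 2 (valence 2) → 0 H
  atom 3: aromatic c, 3 neighbours → 0 H
  atom 4: aromatic c, 2 neighbours → 1 H
  atom 5: aromatic c, 3 neighbours → 0 H
  atom 6: C, bond orders sum to 2 (valence 4) → 2 H
  atom 7: C, bond orders sum to 2 (valence 4) → 2 H
  atom 8: C, bond orders sum to 2 (valence 4) → 2 H
  atom 9: O, bond orders sum to 2 (valence 2) → 0 H
  atom 10: C, bond orders sum to 1 (valence 4) → 3 H
  atom 11: aromatic c, 2 neighbours → 1 H
  atom 12: aromatic c, 2 neighbours → 1 H
  atom 13: aromatic c, 3 neighbours → 0 H
  atom 14: C, bond orders sum to 4 (valence 4) → 0 H
  atom 15: N, bond orders sum to 3 (valence 3) → 0 H
Totals → C:12, H:15, N:1, O:2.
In Hill order: C12H15NO2.

C12H15NO2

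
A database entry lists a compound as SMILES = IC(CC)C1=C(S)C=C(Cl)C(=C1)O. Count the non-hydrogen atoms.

13

Every atom symbol written in the SMILES (organic subset) is one heavy atom; implicit H are not written.
Heavy atoms by element → C:9, Cl:1, I:1, O:1, S:1.
Total: 13.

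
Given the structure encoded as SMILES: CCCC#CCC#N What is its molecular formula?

C7H9N

Walk through each heavy atom and fill implicit hydrogens from standard valence (C 4, N 3, O 2, S 2, halogen 1):
  atom 1: C, bond orders sum to 1 (valence 4) → 3 H
  atom 2: C, bond orders sum to 2 (valence 4) → 2 H
  atom 3: C, bond orders sum to 2 (valence 4) → 2 H
  atom 4: C, bond orders sum to 4 (valence 4) → 0 H
  atom 5: C, bond orders sum to 4 (valence 4) → 0 H
  atom 6: C, bond orders sum to 2 (valence 4) → 2 H
  atom 7: C, bond orders sum to 4 (valence 4) → 0 H
  atom 8: N, bond orders sum to 3 (valence 3) → 0 H
Totals → C:7, H:9, N:1.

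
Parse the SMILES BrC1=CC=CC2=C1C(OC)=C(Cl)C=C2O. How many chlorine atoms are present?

Scan the SMILES for Cl atoms (remember two-letter symbols like Cl and Br are single atoms).
Chlorine count: 1.

1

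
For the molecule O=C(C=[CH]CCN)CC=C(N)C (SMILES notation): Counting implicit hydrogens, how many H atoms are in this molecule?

16

Walk through each heavy atom and fill implicit hydrogens from standard valence (C 4, N 3, O 2, S 2, halogen 1):
  atom 1: O, bond orders sum to 2 (valence 2) → 0 H
  atom 2: C, bond orders sum to 4 (valence 4) → 0 H
  atom 3: C, bond orders sum to 3 (valence 4) → 1 H
  atom 4: C with explicit H count 1
  atom 5: C, bond orders sum to 2 (valence 4) → 2 H
  atom 6: C, bond orders sum to 2 (valence 4) → 2 H
  atom 7: N, bond orders sum to 1 (valence 3) → 2 H
  atom 8: C, bond orders sum to 2 (valence 4) → 2 H
  atom 9: C, bond orders sum to 3 (valence 4) → 1 H
  atom 10: C, bond orders sum to 4 (valence 4) → 0 H
  atom 11: N, bond orders sum to 1 (valence 3) → 2 H
  atom 12: C, bond orders sum to 1 (valence 4) → 3 H
Total hydrogens: 16.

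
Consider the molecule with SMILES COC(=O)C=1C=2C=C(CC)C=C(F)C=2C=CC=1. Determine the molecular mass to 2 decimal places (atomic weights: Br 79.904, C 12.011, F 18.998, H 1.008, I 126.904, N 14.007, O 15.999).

First, the molecular formula is C14H13FO2 (counting implicit H from valence).
  C: 14 × 12.011 = 168.154
  F: 1 × 18.998 = 18.998
  H: 13 × 1.008 = 13.104
  O: 2 × 15.999 = 31.998
Sum: 14×12.011 + 1×18.998 + 13×1.008 + 2×15.999 = 232.254 → 232.25 g/mol.

232.25 g/mol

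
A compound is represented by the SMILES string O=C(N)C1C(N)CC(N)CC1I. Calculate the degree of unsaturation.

2

Degree of unsaturation = (number of rings) + (number of π bonds).
Ring closures in the SMILES: 1.
π bonds: 1 double bond (each 1 DoU) → 1 DoU from unsaturation.
Total DoU = 1 + 1 = 2.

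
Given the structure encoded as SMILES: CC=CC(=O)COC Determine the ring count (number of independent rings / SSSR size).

In SMILES, each pair of matching ring-closure digits denotes one ring-closing bond; the number of such bonds equals the number of independent rings.
Ring-closure bonds here: 0.

0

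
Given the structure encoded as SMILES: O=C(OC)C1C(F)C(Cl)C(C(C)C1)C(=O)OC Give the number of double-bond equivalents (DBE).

3

Degree of unsaturation = (number of rings) + (number of π bonds).
Ring closures in the SMILES: 1.
π bonds: 2 double bonds (each 1 DoU) → 2 DoU from unsaturation.
Total DoU = 1 + 2 = 3.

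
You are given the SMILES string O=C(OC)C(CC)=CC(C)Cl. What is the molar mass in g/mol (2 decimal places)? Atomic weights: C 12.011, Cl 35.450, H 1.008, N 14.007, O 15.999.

176.64 g/mol

First, the molecular formula is C8H13ClO2 (counting implicit H from valence).
  C: 8 × 12.011 = 96.088
  Cl: 1 × 35.450 = 35.450
  H: 13 × 1.008 = 13.104
  O: 2 × 15.999 = 31.998
Sum: 8×12.011 + 1×35.450 + 13×1.008 + 2×15.999 = 176.640 → 176.64 g/mol.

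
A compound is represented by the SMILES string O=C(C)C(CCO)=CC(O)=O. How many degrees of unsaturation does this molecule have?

Degree of unsaturation = (number of rings) + (number of π bonds).
Ring closures in the SMILES: 0.
π bonds: 3 double bonds (each 1 DoU) → 3 DoU from unsaturation.
Total DoU = 0 + 3 = 3.

3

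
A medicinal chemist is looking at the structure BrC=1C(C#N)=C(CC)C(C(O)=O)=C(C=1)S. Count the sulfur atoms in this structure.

Scan the SMILES for S atoms (remember two-letter symbols like Cl and Br are single atoms).
Sulfur count: 1.

1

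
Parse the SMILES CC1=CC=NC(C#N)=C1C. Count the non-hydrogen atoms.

10

Every atom symbol written in the SMILES (organic subset) is one heavy atom; implicit H are not written.
Heavy atoms by element → C:8, N:2.
Total: 10.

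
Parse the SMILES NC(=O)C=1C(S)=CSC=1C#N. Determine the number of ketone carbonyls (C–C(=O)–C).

Scan the SMILES for the ketone motif — none present.
Groups that are present: 1 amide, 1 nitrile, 1 thiol.

0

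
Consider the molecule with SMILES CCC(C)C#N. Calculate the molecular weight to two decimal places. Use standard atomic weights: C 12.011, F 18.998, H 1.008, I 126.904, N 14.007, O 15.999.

First, the molecular formula is C5H9N (counting implicit H from valence).
  C: 5 × 12.011 = 60.055
  H: 9 × 1.008 = 9.072
  N: 1 × 14.007 = 14.007
Sum: 5×12.011 + 9×1.008 + 1×14.007 = 83.134 → 83.13 g/mol.

83.13 g/mol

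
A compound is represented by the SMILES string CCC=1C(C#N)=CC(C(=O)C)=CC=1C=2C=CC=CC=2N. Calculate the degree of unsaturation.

Molecular formula: C17H16N2O.
DoU = (2C + 2 + N − H − X) / 2, where X is the halogen count and O/S are ignored.
    = (2·17 + 2 + 2 − 16 − 0) / 2 = 22 / 2 = 11.

11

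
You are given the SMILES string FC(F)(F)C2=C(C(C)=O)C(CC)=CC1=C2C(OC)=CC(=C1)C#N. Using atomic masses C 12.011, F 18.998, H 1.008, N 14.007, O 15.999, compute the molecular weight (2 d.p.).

321.30 g/mol

First, the molecular formula is C17H14F3NO2 (counting implicit H from valence).
  C: 17 × 12.011 = 204.187
  F: 3 × 18.998 = 56.994
  H: 14 × 1.008 = 14.112
  N: 1 × 14.007 = 14.007
  O: 2 × 15.999 = 31.998
Sum: 17×12.011 + 3×18.998 + 14×1.008 + 1×14.007 + 2×15.999 = 321.298 → 321.30 g/mol.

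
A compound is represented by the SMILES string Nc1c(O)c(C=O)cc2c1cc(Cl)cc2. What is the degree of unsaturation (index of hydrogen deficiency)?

8

Molecular formula: C11H8ClNO2.
DoU = (2C + 2 + N − H − X) / 2, where X is the halogen count and O/S are ignored.
    = (2·11 + 2 + 1 − 8 − 1) / 2 = 16 / 2 = 8.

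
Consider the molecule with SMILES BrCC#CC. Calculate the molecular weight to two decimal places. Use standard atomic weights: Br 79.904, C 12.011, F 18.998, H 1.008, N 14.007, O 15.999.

First, the molecular formula is C4H5Br (counting implicit H from valence).
  Br: 1 × 79.904 = 79.904
  C: 4 × 12.011 = 48.044
  H: 5 × 1.008 = 5.040
Sum: 1×79.904 + 4×12.011 + 5×1.008 = 132.988 → 132.99 g/mol.

132.99 g/mol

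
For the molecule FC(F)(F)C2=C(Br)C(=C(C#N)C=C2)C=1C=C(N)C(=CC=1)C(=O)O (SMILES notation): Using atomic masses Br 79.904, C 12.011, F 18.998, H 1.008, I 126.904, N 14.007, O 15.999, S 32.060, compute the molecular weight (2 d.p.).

First, the molecular formula is C15H8BrF3N2O2 (counting implicit H from valence).
  Br: 1 × 79.904 = 79.904
  C: 15 × 12.011 = 180.165
  F: 3 × 18.998 = 56.994
  H: 8 × 1.008 = 8.064
  N: 2 × 14.007 = 28.014
  O: 2 × 15.999 = 31.998
Sum: 1×79.904 + 15×12.011 + 3×18.998 + 8×1.008 + 2×14.007 + 2×15.999 = 385.139 → 385.14 g/mol.

385.14 g/mol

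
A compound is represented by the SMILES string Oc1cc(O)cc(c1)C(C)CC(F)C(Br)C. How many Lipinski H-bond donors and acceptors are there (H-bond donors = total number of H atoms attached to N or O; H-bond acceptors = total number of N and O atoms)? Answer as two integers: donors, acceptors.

Donors: find every N or O and count the H atoms it carries.
  atom 1 (O): bond orders sum to 1 → 1 H
  atom 5 (O): bond orders sum to 1 → 1 H
Lipinski HBD = 2.
Acceptors: N atoms = 0, O atoms = 2 → HBA = 2.

2, 2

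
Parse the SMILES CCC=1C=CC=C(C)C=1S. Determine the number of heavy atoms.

Every atom symbol written in the SMILES (organic subset) is one heavy atom; implicit H are not written.
Heavy atoms by element → C:9, S:1.
Total: 10.

10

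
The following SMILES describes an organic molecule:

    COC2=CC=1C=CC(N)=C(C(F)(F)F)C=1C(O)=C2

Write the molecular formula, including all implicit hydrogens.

Walk through each heavy atom and fill implicit hydrogens from standard valence (C 4, N 3, O 2, S 2, halogen 1):
  atom 1: C, bond orders sum to 1 (valence 4) → 3 H
  atom 2: O, bond orders sum to 2 (valence 2) → 0 H
  atom 3: C, bond orders sum to 4 (valence 4) → 0 H
  atom 4: C, bond orders sum to 3 (valence 4) → 1 H
  atom 5: C, bond orders sum to 4 (valence 4) → 0 H
  atom 6: C, bond orders sum to 3 (valence 4) → 1 H
  atom 7: C, bond orders sum to 3 (valence 4) → 1 H
  atom 8: C, bond orders sum to 4 (valence 4) → 0 H
  atom 9: N, bond orders sum to 1 (valence 3) → 2 H
  atom 10: C, bond orders sum to 4 (valence 4) → 0 H
  atom 11: C, bond orders sum to 4 (valence 4) → 0 H
  atom 12: F (halogen, monovalent) → 0 H
  atom 13: F (halogen, monovalent) → 0 H
  atom 14: F (halogen, monovalent) → 0 H
  atom 15: C, bond orders sum to 4 (valence 4) → 0 H
  atom 16: C, bond orders sum to 4 (valence 4) → 0 H
  atom 17: O, bond orders sum to 1 (valence 2) → 1 H
  atom 18: C, bond orders sum to 3 (valence 4) → 1 H
Totals → C:12, H:10, F:3, N:1, O:2.
In Hill order: C12H10F3NO2.

C12H10F3NO2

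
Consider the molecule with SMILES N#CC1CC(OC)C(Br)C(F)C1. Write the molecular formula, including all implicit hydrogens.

Walk through each heavy atom and fill implicit hydrogens from standard valence (C 4, N 3, O 2, S 2, halogen 1):
  atom 1: N, bond orders sum to 3 (valence 3) → 0 H
  atom 2: C, bond orders sum to 4 (valence 4) → 0 H
  atom 3: C, bond orders sum to 3 (valence 4) → 1 H
  atom 4: C, bond orders sum to 2 (valence 4) → 2 H
  atom 5: C, bond orders sum to 3 (valence 4) → 1 H
  atom 6: O, bond orders sum to 2 (valence 2) → 0 H
  atom 7: C, bond orders sum to 1 (valence 4) → 3 H
  atom 8: C, bond orders sum to 3 (valence 4) → 1 H
  atom 9: Br (halogen, monovalent) → 0 H
  atom 10: C, bond orders sum to 3 (valence 4) → 1 H
  atom 11: F (halogen, monovalent) → 0 H
  atom 12: C, bond orders sum to 2 (valence 4) → 2 H
Totals → C:8, H:11, Br:1, F:1, N:1, O:1.
In Hill order: C8H11BrFNO.

C8H11BrFNO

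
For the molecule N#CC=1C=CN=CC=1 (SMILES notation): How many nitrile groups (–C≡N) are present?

The nitrile motif appears at heavy-atom position 2 in the SMILES.
Nitrile count: 1.

1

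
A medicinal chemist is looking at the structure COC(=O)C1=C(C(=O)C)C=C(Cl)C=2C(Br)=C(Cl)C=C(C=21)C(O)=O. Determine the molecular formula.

C15H9BrCl2O5

Walk through each heavy atom and fill implicit hydrogens from standard valence (C 4, N 3, O 2, S 2, halogen 1):
  atom 1: C, bond orders sum to 1 (valence 4) → 3 H
  atom 2: O, bond orders sum to 2 (valence 2) → 0 H
  atom 3: C, bond orders sum to 4 (valence 4) → 0 H
  atom 4: O, bond orders sum to 2 (valence 2) → 0 H
  atom 5: C, bond orders sum to 4 (valence 4) → 0 H
  atom 6: C, bond orders sum to 4 (valence 4) → 0 H
  atom 7: C, bond orders sum to 4 (valence 4) → 0 H
  atom 8: O, bond orders sum to 2 (valence 2) → 0 H
  atom 9: C, bond orders sum to 1 (valence 4) → 3 H
  atom 10: C, bond orders sum to 3 (valence 4) → 1 H
  atom 11: C, bond orders sum to 4 (valence 4) → 0 H
  atom 12: Cl (halogen, monovalent) → 0 H
  atom 13: C, bond orders sum to 4 (valence 4) → 0 H
  atom 14: C, bond orders sum to 4 (valence 4) → 0 H
  atom 15: Br (halogen, monovalent) → 0 H
  atom 16: C, bond orders sum to 4 (valence 4) → 0 H
  atom 17: Cl (halogen, monovalent) → 0 H
  atom 18: C, bond orders sum to 3 (valence 4) → 1 H
  atom 19: C, bond orders sum to 4 (valence 4) → 0 H
  atom 20: C, bond orders sum to 4 (valence 4) → 0 H
  atom 21: C, bond orders sum to 4 (valence 4) → 0 H
  atom 22: O, bond orders sum to 1 (valence 2) → 1 H
  atom 23: O, bond orders sum to 2 (valence 2) → 0 H
Totals → C:15, H:9, Br:1, Cl:2, O:5.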